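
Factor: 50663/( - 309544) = -2^( - 3)*29^1*1747^1*38693^( - 1 )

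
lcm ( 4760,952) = 4760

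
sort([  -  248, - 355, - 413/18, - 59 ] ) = [ - 355, - 248, - 59, - 413/18]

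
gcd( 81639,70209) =9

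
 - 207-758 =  - 965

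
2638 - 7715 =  - 5077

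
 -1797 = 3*( -599)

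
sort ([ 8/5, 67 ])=[ 8/5,67]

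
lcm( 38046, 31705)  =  190230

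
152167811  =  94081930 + 58085881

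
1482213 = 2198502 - 716289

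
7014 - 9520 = -2506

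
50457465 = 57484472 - 7027007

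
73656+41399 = 115055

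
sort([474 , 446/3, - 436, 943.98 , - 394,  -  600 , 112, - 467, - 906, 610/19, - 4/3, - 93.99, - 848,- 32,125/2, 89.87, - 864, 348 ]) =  [ - 906,-864, - 848, - 600, - 467, - 436 ,-394, - 93.99, - 32, - 4/3 , 610/19, 125/2, 89.87, 112, 446/3, 348 , 474,943.98 ]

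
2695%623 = 203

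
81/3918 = 27/1306  =  0.02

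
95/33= 2+ 29/33 =2.88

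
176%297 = 176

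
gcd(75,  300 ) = 75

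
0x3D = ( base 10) 61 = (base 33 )1S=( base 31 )1U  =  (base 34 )1r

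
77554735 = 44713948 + 32840787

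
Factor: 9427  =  11^1*857^1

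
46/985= 46/985=0.05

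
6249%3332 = 2917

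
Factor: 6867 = 3^2*7^1*109^1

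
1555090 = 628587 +926503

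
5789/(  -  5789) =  - 1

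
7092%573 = 216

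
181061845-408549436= - 227487591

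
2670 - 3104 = -434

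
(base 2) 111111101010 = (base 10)4074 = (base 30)4fo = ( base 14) 16b0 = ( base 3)12120220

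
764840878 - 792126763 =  - 27285885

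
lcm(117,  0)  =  0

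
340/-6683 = -1 + 6343/6683= - 0.05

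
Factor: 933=3^1*311^1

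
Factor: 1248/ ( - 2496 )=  - 1/2  =  - 2^ ( - 1)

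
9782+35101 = 44883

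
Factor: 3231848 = 2^3*403981^1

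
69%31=7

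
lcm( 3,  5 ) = 15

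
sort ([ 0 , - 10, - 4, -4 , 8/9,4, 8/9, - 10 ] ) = [ - 10, -10, - 4, - 4,  0,8/9, 8/9, 4]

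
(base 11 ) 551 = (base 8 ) 1225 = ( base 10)661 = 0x295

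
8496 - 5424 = 3072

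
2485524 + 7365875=9851399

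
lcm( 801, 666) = 59274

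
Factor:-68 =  - 2^2 * 17^1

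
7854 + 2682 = 10536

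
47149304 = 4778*9868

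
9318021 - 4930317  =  4387704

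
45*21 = 945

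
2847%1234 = 379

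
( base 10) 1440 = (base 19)3IF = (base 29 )1kj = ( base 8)2640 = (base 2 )10110100000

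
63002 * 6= 378012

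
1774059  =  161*11019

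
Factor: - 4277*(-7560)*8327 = 2^3*3^3 * 5^1*7^2*11^1 * 13^1*47^1 * 757^1 = 269246217240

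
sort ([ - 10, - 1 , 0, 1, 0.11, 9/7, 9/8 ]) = [ - 10, - 1,0, 0.11 , 1, 9/8, 9/7] 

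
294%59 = 58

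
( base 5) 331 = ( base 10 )91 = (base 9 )111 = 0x5b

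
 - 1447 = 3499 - 4946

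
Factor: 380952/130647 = 312/107   =  2^3*3^1*13^1*107^( - 1 )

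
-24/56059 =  - 24/56059 = - 0.00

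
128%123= 5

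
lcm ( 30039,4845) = 150195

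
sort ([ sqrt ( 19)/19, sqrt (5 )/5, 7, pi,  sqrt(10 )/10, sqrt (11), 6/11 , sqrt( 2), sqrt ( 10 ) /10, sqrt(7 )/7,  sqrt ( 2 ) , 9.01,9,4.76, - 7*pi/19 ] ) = [ - 7*pi/19 , sqrt(19)/19,sqrt( 10 )/10, sqrt(10)/10, sqrt (7)/7,sqrt( 5 )/5, 6/11, sqrt(2 ),  sqrt(2),  pi, sqrt(11), 4.76,7, 9,9.01]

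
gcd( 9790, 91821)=1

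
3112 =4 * 778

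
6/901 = 6/901 = 0.01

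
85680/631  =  135 + 495/631 = 135.78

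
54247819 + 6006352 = 60254171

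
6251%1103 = 736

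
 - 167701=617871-785572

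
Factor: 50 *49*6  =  14700 = 2^2*3^1 *5^2 *7^2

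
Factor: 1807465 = 5^1 * 11^1*59^1*557^1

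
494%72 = 62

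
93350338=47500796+45849542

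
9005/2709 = 9005/2709 = 3.32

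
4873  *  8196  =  39939108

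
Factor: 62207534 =2^1 * 73^1*227^1*1877^1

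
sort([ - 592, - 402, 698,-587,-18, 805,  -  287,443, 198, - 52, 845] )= [ - 592,  -  587, - 402,-287,-52,  -  18, 198, 443,698, 805, 845 ]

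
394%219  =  175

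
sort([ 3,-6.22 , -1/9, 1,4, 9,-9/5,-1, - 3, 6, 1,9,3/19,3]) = [ -6.22, - 3, - 9/5, - 1,  -  1/9, 3/19,  1, 1,  3 , 3,4,6, 9,9 ]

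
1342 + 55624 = 56966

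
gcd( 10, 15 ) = 5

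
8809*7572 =66701748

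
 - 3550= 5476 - 9026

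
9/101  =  9/101 = 0.09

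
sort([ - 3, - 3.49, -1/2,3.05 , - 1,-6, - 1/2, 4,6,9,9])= [  -  6, - 3.49, - 3,- 1, - 1/2, - 1/2,3.05,4,6, 9,9]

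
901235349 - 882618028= 18617321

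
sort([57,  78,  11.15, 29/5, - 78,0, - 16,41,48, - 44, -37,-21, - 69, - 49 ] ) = [- 78, - 69, - 49,-44,  -  37, - 21, - 16,0, 29/5, 11.15, 41 , 48,57, 78 ] 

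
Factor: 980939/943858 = 2^( - 1)*211^1*4649^1*471929^( - 1)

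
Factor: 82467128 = 2^3*10308391^1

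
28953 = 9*3217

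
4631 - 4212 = 419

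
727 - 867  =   - 140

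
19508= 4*4877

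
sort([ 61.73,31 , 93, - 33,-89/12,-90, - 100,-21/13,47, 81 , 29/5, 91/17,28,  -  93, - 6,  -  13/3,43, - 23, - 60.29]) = [ - 100,  -  93, - 90, - 60.29, -33, - 23, - 89/12 , - 6, - 13/3 , - 21/13,91/17,29/5,28, 31, 43,  47, 61.73, 81, 93]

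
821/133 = 6 + 23/133 =6.17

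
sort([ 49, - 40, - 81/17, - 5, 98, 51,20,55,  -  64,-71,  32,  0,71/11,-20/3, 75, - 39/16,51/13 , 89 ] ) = [- 71, - 64, - 40,-20/3, -5,  -  81/17, - 39/16,  0,51/13, 71/11, 20,  32, 49,51, 55,75,89, 98]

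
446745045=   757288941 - 310543896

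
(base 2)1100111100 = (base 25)183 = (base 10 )828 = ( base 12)590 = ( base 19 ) 25b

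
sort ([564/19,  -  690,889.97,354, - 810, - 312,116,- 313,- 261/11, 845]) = [ - 810, - 690,  -  313, - 312, - 261/11,564/19,116,354, 845,889.97 ] 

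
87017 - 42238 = 44779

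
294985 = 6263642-5968657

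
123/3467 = 123/3467 = 0.04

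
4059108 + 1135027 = 5194135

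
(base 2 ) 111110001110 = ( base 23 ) 7c3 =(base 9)5414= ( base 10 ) 3982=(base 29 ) 4l9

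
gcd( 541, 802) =1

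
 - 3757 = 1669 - 5426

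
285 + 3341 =3626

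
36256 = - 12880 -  - 49136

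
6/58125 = 2/19375 = 0.00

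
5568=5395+173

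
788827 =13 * 60679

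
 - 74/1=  - 74 = - 74.00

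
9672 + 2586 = 12258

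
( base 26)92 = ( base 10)236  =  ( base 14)12c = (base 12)178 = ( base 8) 354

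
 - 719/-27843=719/27843 = 0.03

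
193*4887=943191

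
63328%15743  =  356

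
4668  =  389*12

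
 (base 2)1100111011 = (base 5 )11302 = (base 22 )1fd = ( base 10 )827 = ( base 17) 2EB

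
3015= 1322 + 1693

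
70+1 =71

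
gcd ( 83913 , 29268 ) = 3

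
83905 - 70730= 13175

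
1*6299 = 6299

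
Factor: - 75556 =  - 2^2  *  13^1*1453^1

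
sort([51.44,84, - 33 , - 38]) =[  -  38,  -  33, 51.44,84]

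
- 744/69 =  -  248/23 = - 10.78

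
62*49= 3038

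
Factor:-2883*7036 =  - 20284788=- 2^2* 3^1*31^2*1759^1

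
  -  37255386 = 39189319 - 76444705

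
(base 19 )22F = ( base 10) 775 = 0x307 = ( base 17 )2ba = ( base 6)3331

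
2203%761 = 681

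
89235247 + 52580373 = 141815620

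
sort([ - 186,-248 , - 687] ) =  [-687, - 248, - 186 ] 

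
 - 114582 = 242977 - 357559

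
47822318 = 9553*5006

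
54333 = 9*6037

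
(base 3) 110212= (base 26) D9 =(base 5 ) 2342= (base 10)347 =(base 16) 15B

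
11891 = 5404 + 6487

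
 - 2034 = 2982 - 5016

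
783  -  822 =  - 39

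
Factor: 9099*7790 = 2^1*3^3*5^1 *19^1*41^1 * 337^1 = 70881210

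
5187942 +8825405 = 14013347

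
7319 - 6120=1199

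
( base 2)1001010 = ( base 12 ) 62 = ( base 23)35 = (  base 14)54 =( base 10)74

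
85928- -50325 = 136253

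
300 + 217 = 517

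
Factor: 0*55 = 0= 0^1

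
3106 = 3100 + 6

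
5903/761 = 7 + 576/761 = 7.76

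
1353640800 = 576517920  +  777122880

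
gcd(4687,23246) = 1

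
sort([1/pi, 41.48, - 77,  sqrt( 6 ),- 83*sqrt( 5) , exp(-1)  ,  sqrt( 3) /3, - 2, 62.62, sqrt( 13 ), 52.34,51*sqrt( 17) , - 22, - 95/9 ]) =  [- 83*sqrt (5),- 77, - 22, - 95/9, - 2, 1/pi, exp( - 1), sqrt( 3 ) /3,sqrt( 6 ), sqrt(13 ),  41.48, 52.34,62.62,51 *sqrt( 17) ] 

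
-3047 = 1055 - 4102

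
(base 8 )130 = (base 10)88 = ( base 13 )6A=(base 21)44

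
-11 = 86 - 97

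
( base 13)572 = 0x3aa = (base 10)938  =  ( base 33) se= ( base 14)4b0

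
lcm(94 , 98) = 4606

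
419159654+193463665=612623319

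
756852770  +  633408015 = 1390260785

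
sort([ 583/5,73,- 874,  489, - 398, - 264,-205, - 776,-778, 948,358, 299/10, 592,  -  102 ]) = [ - 874,-778, - 776, - 398, - 264,  -  205, - 102, 299/10,  73, 583/5,358, 489,592 , 948] 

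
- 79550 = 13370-92920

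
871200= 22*39600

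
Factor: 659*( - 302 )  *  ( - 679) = 2^1 * 7^1*97^1*151^1 * 659^1  =  135133222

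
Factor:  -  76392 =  - 2^3*3^2*1061^1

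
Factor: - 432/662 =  - 216/331=- 2^3*3^3*331^( - 1 ) 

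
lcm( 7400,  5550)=22200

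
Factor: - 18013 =-18013^1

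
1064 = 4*266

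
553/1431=553/1431 = 0.39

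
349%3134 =349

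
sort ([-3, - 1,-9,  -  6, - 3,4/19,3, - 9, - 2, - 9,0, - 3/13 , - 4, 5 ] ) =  [-9, - 9,-9,  -  6,- 4 ,-3,  -  3, - 2, - 1, - 3/13,  0,4/19,3, 5]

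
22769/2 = 22769/2 = 11384.50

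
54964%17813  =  1525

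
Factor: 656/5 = 2^4*5^ ( - 1)*41^1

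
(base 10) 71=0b1000111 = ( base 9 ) 78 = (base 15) 4B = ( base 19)3e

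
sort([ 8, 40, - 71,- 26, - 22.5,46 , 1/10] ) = [ - 71,- 26, - 22.5, 1/10, 8, 40, 46]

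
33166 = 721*46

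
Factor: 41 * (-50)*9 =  - 18450 = - 2^1*3^2*5^2*41^1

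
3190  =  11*290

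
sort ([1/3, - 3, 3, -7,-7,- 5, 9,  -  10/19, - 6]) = [ - 7, - 7,-6, - 5, - 3, -10/19, 1/3,3,9]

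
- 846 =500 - 1346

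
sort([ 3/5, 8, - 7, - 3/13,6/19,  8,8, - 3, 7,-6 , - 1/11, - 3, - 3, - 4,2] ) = [  -  7,-6, - 4, - 3, - 3,-3, - 3/13, - 1/11 , 6/19,3/5, 2,7, 8,8, 8 ]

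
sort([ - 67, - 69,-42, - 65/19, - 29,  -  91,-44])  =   [ - 91,-69 , - 67, - 44,-42, -29,  -  65/19]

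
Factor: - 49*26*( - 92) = 117208 = 2^3*7^2*13^1*23^1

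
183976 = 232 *793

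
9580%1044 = 184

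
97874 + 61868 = 159742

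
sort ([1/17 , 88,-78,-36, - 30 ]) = [-78,-36,-30, 1/17, 88]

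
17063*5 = 85315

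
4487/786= 5  +  557/786 = 5.71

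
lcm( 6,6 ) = 6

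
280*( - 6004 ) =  - 1681120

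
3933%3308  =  625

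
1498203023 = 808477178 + 689725845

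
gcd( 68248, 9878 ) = 898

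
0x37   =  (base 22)2B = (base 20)2F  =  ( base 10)55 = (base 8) 67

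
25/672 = 25/672 = 0.04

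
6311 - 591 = 5720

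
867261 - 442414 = 424847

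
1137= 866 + 271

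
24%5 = 4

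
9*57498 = 517482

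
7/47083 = 7/47083 = 0.00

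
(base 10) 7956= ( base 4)1330110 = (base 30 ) 8p6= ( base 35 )6hb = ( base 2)1111100010100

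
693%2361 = 693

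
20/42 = 10/21 = 0.48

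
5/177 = 5/177 = 0.03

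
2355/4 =588 + 3/4 = 588.75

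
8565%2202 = 1959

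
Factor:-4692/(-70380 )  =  1/15  =  3^ ( - 1 )*5^(  -  1)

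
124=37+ 87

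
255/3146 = 255/3146 = 0.08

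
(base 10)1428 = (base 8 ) 2624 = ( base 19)3I3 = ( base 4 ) 112110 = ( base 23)2g2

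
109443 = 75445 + 33998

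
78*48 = 3744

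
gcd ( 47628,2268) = 2268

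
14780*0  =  0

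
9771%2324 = 475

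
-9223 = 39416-48639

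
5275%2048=1179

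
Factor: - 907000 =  - 2^3 *5^3 * 907^1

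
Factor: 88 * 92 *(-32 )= - 259072 = - 2^10*11^1*23^1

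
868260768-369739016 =498521752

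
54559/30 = 54559/30 = 1818.63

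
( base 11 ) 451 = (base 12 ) 390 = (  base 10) 540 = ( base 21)14F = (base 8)1034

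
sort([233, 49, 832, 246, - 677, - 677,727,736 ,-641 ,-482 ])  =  [ - 677,  -  677, - 641,  -  482,49 , 233, 246, 727 , 736, 832]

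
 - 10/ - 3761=10/3761 = 0.00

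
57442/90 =28721/45 =638.24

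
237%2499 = 237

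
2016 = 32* 63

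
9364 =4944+4420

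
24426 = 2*12213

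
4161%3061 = 1100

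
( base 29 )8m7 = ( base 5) 213443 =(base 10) 7373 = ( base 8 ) 16315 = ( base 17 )188c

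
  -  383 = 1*( -383)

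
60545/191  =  60545/191 = 316.99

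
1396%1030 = 366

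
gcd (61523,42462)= 7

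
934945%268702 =128839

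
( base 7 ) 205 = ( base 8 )147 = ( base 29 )3G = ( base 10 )103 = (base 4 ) 1213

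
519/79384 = 519/79384= 0.01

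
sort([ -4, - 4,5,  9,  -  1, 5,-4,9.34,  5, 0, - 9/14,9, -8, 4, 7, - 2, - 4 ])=[ - 8, - 4,  -  4, - 4, - 4, - 2, - 1, - 9/14,  0, 4,  5, 5,5, 7,9,  9, 9.34 ]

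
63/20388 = 21/6796= 0.00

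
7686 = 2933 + 4753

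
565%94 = 1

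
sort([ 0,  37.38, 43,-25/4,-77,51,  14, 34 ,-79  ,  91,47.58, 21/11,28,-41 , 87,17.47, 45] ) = [ - 79,-77 ,  -  41,-25/4, 0,21/11,14, 17.47,28, 34,37.38 , 43,45, 47.58, 51,  87, 91 ]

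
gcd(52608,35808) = 96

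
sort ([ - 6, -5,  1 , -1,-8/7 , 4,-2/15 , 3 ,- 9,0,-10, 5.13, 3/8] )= [-10,-9, - 6, - 5, - 8/7,  -  1,-2/15,  0,3/8, 1 , 3 , 4, 5.13]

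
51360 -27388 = 23972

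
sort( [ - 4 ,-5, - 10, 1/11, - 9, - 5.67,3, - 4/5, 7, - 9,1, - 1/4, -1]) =[ - 10, - 9, - 9,- 5.67,  -  5, - 4,  -  1, - 4/5, - 1/4, 1/11,1, 3, 7] 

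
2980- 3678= - 698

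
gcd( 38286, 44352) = 18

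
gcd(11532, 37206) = 6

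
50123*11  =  551353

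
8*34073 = 272584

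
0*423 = 0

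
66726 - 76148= - 9422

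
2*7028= 14056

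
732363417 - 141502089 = 590861328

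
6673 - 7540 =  - 867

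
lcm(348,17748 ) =17748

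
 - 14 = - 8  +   - 6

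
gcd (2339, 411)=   1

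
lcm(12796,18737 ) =524636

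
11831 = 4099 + 7732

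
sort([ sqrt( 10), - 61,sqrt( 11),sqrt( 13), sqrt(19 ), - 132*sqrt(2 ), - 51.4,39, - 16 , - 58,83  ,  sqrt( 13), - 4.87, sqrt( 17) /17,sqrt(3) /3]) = [-132*sqrt( 2), - 61, - 58,-51.4, - 16,-4.87,sqrt( 17)/17,sqrt( 3)/3,sqrt( 10), sqrt( 11 ),  sqrt( 13),sqrt( 13),sqrt( 19),39,83] 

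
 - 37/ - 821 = 37/821= 0.05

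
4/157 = 4/157 = 0.03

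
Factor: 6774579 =3^2*7^1*191^1*563^1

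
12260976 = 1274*9624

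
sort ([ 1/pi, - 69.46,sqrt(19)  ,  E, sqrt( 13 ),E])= [ - 69.46,  1/pi, E,  E,sqrt (13),  sqrt ( 19 )]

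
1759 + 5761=7520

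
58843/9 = 6538 + 1/9 = 6538.11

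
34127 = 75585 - 41458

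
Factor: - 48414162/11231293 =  -2^1*3^1*389^1*20743^1 * 11231293^(  -  1)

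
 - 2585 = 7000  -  9585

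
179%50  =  29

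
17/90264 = 17/90264 = 0.00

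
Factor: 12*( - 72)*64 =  - 55296 =- 2^11*3^3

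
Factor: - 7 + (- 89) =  - 96 =- 2^5*3^1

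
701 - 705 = -4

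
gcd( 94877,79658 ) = 1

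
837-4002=  -  3165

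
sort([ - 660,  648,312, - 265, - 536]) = [- 660,-536, - 265,312,648]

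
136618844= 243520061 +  - 106901217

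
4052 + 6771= 10823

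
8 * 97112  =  776896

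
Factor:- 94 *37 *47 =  - 163466 = -  2^1*37^1*47^2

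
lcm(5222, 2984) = 20888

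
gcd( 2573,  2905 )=83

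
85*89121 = 7575285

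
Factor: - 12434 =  - 2^1*6217^1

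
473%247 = 226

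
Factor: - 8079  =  - 3^1*2693^1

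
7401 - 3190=4211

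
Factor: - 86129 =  - 43^1 * 2003^1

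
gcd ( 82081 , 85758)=1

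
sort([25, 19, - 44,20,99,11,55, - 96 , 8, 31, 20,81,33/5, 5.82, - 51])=[ - 96, - 51,  -  44,5.82, 33/5,8,11,19,20,20, 25, 31,55,81,99] 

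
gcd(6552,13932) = 36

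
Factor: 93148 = 2^2*11^1 * 29^1*73^1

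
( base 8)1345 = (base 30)OL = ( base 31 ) ns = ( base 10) 741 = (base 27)10C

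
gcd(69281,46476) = 1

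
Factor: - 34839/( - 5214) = 147/22 = 2^( - 1)*3^1* 7^2* 11^(  -  1)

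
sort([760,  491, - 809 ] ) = [ - 809 , 491, 760] 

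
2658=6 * 443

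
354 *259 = 91686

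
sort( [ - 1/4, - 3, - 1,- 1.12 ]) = [-3, - 1.12,  -  1, - 1/4]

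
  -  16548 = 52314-68862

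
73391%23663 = 2402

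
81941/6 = 81941/6 = 13656.83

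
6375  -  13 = 6362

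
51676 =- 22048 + 73724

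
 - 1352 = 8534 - 9886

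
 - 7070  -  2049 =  - 9119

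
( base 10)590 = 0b1001001110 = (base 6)2422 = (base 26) mi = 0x24e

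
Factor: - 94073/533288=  - 2^(- 3) * 107^( - 1 )*151^1  =  -  151/856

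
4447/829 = 5 +302/829 = 5.36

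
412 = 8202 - 7790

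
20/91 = 20/91 =0.22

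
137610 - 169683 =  - 32073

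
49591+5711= 55302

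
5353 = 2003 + 3350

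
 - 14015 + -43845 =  - 57860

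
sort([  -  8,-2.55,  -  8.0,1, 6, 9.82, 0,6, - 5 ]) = [ - 8,- 8.0, - 5,  -  2.55,0,1,6,6, 9.82] 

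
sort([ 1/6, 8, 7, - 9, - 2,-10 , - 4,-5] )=[-10, - 9, - 5,  -  4,-2, 1/6, 7,  8]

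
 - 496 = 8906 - 9402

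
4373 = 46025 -41652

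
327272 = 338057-10785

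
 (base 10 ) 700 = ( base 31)MI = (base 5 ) 10300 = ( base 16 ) 2BC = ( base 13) 41B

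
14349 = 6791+7558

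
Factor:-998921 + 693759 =-2^1*11^2 * 13^1*97^1=-305162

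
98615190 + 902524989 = 1001140179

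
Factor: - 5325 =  - 3^1 *5^2*71^1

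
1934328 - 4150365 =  - 2216037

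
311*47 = 14617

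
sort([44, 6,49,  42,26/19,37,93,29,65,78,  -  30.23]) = [-30.23, 26/19,6 , 29,37, 42,  44, 49,65,78,93] 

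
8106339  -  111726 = 7994613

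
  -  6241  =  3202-9443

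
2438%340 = 58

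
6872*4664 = 32051008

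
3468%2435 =1033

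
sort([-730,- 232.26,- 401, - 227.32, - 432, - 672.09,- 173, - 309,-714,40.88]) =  [ - 730, - 714, - 672.09,-432 ,  -  401, - 309, - 232.26,- 227.32, - 173,40.88] 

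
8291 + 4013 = 12304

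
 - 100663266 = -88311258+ - 12352008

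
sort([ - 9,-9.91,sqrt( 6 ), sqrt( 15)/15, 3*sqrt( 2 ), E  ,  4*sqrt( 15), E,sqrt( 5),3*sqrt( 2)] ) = [  -  9.91 ,-9, sqrt( 15 ) /15, sqrt(5 ), sqrt( 6 ), E, E,  3*sqrt(2 ),3*sqrt( 2 ), 4 * sqrt( 15)] 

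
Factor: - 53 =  - 53^1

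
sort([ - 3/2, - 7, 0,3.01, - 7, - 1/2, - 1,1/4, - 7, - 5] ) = [ - 7, - 7, - 7, - 5, - 3/2, - 1 , - 1/2, 0,1/4, 3.01] 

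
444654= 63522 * 7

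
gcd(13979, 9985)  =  1997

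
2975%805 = 560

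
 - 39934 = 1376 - 41310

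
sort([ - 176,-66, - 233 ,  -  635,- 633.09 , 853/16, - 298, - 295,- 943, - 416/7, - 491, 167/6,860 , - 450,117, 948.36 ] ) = [  -  943, - 635, - 633.09, - 491, -450,-298, - 295, - 233, - 176,  -  66, - 416/7, 167/6,  853/16, 117, 860,948.36] 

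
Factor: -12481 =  - 7^1*1783^1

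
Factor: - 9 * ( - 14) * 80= 10080 = 2^5*3^2 * 5^1 * 7^1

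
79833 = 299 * 267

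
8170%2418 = 916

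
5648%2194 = 1260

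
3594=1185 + 2409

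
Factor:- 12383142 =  - 2^1 * 3^1*2063857^1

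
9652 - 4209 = 5443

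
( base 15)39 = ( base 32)1M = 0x36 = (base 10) 54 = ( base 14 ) 3C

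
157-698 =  - 541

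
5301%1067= 1033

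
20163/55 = 366  +  3/5 = 366.60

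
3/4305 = 1/1435 = 0.00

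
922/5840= 461/2920 = 0.16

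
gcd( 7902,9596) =2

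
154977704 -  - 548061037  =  703038741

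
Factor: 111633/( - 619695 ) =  -127/705=- 3^( - 1 )*5^( - 1 )*47^( - 1)*127^1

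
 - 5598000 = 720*( - 7775)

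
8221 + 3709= 11930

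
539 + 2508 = 3047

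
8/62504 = 1/7813 = 0.00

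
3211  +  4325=7536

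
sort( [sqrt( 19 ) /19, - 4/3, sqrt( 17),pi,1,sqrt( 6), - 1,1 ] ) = [  -  4/3,-1,sqrt( 19) /19,1,1,sqrt( 6),pi,  sqrt( 17) ]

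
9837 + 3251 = 13088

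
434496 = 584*744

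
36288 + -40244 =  - 3956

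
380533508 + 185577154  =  566110662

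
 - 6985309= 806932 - 7792241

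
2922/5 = 584 + 2/5=   584.40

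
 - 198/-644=99/322 = 0.31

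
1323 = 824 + 499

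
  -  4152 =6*( - 692 ) 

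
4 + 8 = 12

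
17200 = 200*86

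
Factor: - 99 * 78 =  - 7722 = - 2^1*3^3*11^1*13^1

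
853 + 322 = 1175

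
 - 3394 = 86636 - 90030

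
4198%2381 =1817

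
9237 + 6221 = 15458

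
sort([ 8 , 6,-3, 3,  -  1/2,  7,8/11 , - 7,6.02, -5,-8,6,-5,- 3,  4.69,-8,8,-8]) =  [ - 8, - 8, - 8, - 7, - 5 ,- 5, - 3,-3, - 1/2 , 8/11,3, 4.69,6, 6,6.02,7,8,8] 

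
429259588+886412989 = 1315672577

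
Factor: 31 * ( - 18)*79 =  - 2^1*3^2*31^1*79^1 = - 44082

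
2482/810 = 3  +  26/405 = 3.06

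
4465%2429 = 2036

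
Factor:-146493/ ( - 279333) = 397^1*757^( - 1) = 397/757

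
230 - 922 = - 692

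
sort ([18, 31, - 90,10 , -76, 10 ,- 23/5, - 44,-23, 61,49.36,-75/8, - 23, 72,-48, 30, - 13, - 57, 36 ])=[ - 90, - 76,  -  57, - 48 , - 44, - 23, - 23 ,-13, - 75/8, - 23/5, 10,10, 18,  30, 31, 36, 49.36, 61, 72] 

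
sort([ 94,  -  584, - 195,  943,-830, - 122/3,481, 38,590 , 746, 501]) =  [ - 830, - 584, - 195, - 122/3, 38,94, 481,501 , 590,  746, 943 ] 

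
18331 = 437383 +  - 419052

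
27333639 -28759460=-1425821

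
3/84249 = 1/28083 = 0.00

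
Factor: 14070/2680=2^ ( - 2)* 3^1*7^1= 21/4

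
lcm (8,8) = 8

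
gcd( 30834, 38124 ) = 54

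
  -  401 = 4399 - 4800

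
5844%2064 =1716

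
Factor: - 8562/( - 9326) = 4281/4663= 3^1*1427^1*4663^( - 1 ) 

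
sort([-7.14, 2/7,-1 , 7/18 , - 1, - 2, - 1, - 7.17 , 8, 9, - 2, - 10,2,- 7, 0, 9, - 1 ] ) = [ - 10, - 7.17, -7.14,-7,-2, - 2,-1, - 1,- 1, -1,  0, 2/7, 7/18, 2, 8,  9,9 ]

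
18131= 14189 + 3942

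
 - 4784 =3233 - 8017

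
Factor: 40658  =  2^1*29^1*701^1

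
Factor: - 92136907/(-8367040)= 2^( - 6)*5^( - 1)*11^( - 1) * 2377^( - 1 )*92136907^1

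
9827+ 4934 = 14761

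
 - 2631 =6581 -9212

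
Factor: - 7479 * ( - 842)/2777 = 6297318/2777 = 2^1*3^3*277^1*421^1*2777^( - 1) 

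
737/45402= 737/45402 = 0.02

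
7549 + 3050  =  10599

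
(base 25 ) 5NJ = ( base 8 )7207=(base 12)219b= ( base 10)3719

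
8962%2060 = 722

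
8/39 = 8/39 = 0.21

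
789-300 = 489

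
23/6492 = 23/6492=   0.00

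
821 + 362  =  1183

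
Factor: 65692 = 2^2*11^1*1493^1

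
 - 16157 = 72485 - 88642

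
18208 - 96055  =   - 77847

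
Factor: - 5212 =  - 2^2 * 1303^1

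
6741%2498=1745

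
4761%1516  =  213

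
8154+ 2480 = 10634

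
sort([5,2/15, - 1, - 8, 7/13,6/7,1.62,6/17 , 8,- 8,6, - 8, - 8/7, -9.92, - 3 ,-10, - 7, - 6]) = [ - 10, - 9.92, - 8,  -  8, -8, - 7, - 6, - 3, - 8/7,-1, 2/15, 6/17, 7/13, 6/7,1.62,5 , 6,8]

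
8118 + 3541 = 11659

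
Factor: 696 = 2^3*3^1*29^1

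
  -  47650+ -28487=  - 76137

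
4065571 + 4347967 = 8413538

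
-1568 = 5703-7271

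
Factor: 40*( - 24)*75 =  - 2^6*3^2*5^3 = -72000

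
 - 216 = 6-222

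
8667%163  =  28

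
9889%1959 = 94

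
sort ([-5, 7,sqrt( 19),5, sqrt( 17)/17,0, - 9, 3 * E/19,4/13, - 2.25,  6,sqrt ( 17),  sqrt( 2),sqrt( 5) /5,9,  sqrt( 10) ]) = [ - 9, - 5, - 2.25,  0,sqrt( 17)/17 , 4/13,3 *E/19,sqrt( 5 )/5, sqrt(2 ),sqrt( 10), sqrt(17), sqrt (19),  5, 6,  7, 9] 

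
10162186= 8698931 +1463255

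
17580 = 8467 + 9113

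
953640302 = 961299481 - 7659179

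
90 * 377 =33930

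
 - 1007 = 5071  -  6078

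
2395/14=2395/14 = 171.07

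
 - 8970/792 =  - 1495/132 = - 11.33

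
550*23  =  12650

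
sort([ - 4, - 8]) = [ - 8 , - 4 ]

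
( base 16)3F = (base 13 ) 4b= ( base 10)63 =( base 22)2J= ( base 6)143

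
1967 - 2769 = -802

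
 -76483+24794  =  -51689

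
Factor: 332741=17^1 * 23^2*37^1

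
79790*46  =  3670340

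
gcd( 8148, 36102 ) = 6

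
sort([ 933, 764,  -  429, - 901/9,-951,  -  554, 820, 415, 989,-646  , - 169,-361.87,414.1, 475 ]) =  [ - 951, - 646 , - 554,- 429, - 361.87,  -  169,-901/9,  414.1, 415,  475, 764, 820, 933, 989] 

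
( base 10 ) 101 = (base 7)203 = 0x65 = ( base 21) 4h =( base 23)49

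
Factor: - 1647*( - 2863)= 3^3 *7^1*61^1*409^1=4715361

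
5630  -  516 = 5114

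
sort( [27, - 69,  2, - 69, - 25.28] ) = [-69, - 69, - 25.28,2, 27 ] 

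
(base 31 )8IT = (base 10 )8275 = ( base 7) 33061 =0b10000001010011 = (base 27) b9d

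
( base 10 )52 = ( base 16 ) 34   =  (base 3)1221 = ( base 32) 1k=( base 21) 2A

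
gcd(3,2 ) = 1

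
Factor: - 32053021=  - 7^1*11^2 *13^1*41^1*71^1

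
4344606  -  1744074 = 2600532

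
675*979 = 660825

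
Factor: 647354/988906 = 67^1 * 383^( - 1)*1291^( - 1 )*4831^1= 323677/494453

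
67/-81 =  - 1 + 14/81 = - 0.83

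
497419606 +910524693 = 1407944299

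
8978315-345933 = 8632382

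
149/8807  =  149/8807 = 0.02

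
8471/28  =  8471/28 = 302.54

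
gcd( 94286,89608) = 2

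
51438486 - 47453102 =3985384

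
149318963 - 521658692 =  - 372339729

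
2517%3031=2517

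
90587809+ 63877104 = 154464913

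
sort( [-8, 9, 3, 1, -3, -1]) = [ - 8, - 3,-1,1,3 , 9 ]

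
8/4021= 8/4021=0.00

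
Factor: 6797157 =3^1*823^1*2753^1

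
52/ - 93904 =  - 13/23476 =- 0.00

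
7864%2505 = 349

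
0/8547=0 = 0.00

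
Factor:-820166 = -2^1 * 127^1*3229^1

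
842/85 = 9 + 77/85 = 9.91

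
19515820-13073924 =6441896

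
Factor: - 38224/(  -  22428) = 2^2*3^(  -  2)*7^( - 1 )*89^ ( - 1)*2389^1 = 9556/5607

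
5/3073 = 5/3073 = 0.00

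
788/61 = 12 + 56/61 = 12.92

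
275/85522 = 275/85522 = 0.00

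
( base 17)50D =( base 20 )3CI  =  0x5B2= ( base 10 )1458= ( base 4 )112302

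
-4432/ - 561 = 4432/561 = 7.90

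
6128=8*766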